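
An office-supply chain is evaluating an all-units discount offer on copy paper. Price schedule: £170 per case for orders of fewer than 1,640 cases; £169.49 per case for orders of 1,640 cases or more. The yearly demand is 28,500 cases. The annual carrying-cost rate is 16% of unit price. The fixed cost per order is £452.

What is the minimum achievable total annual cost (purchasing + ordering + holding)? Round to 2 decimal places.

£4,860,556.97

H₁ = 16%×£170 = £27.2000;  H₂ = 16%×£169.49 = £27.1184
EOQ₁ = √(2×28,500×452/27.2000) = 973.25  (< 1,640, feasible at tier 1)
EOQ₂ = √(2×28,500×452/27.1184) = 974.71  (< 1,640 → use Q = 1,640 at tier-2 price)
TC(tier 1 (EOQ₁), Q≈973.2) = £4,871,472.26
TC(tier 2, Q≈1,640.0) = £4,860,556.97
Minimum at tier 2: £4,860,556.97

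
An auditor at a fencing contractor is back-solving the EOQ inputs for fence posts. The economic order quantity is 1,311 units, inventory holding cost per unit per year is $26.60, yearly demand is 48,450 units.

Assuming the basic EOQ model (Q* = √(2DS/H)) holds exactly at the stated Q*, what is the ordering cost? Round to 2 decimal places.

Since Q* = (2DS/H)^½, squaring gives Q*²·H = 2DS.
S = Q²H / (2D) = 1,311² × 26.6 / (2 × 48,450) = 471.8058

$471.81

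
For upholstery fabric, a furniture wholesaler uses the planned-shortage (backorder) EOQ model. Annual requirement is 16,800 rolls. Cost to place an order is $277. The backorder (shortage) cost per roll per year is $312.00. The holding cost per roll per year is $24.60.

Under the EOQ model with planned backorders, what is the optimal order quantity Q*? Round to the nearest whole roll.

639 rolls

Q* = √(2DS/H) · √((H + b)/b)
   = √(2 × 16,800 × 277 / 24.6) · √((24.6 + 312) / 312)
   = 615.095 × 1.0387 ≈ 638.88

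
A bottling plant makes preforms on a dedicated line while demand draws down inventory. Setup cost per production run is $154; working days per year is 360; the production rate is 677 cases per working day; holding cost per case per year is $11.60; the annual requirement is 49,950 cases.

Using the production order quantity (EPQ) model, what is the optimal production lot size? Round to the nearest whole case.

Daily demand d = 49,950/360 = 138.750; p = 677; 1 − d/p = 0.79505
EPQ = √(2DS / (H(1 − d/p)))
    = √(2 × 49,950 × 154 / (11.6 × 0.79505)) ≈ 1,291.57

1,292 cases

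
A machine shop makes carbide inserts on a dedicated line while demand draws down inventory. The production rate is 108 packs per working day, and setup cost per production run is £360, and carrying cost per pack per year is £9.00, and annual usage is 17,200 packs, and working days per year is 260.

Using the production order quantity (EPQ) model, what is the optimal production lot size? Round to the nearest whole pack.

d = 17,200/260 = 66.1538 packs/day;  effective holding cost H(1 − d/p) = 9·(1 − 66.1538/108) = 3.48718
Q* = √(2DS / H_eff) = √(2·17,200·360 / 3.48718) ≈ 1,884.49

1,884 packs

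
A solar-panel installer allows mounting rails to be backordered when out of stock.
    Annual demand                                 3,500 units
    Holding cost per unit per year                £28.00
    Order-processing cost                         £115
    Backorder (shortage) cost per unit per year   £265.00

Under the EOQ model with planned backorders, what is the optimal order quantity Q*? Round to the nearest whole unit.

178 units

Basic EOQ = √(2·3,500·115/28) = 169.558
Backorder adjustment √((H+b)/b) = √((28+265)/265) = 1.0515
Q* = 169.558 × 1.0515 ≈ 178.29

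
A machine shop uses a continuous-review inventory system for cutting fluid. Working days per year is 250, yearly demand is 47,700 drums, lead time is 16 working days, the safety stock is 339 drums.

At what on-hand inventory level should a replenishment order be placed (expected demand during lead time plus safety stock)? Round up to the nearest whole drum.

3,392 drums

Daily demand d = 47,700 / 250 = 190.800 drums/day
Demand during lead time = 190.800 × 16 = 3,052.80
Reorder point = 3,052.80 + 339 = 3,391.80 → round up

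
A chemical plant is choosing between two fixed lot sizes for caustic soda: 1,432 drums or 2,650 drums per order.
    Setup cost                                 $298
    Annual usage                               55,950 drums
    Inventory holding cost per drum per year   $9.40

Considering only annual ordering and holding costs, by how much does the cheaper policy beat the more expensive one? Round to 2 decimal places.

$373.11

Annual cost at Q: ordering D·S/Q plus holding Q·H/2.
TC(1,432) = (55,950/1,432)×298 + (1,432/2)×9.4 = $18,373.63
TC(2,650) = (55,950/2,650)×298 + (2,650/2)×9.4 = $18,746.74
Lots of 1,432 are cheaper by $373.11.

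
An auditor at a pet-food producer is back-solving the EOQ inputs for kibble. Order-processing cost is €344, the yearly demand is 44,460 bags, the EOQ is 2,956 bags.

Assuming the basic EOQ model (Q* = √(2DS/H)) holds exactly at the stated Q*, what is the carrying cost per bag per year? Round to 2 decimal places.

Since Q* = (2DS/H)^½, squaring gives Q*²·H = 2DS.
H = 2DS / Q² = 2 × 44,460 × 344 / 2,956² = 3.5007

€3.50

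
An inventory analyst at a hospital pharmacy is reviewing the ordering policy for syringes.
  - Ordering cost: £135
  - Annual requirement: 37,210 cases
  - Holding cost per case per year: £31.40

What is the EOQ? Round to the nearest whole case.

2DS/H = 2·37,210·135/31.4 = 319,958.60
EOQ = √319,958.60 ≈ 565.65

566 cases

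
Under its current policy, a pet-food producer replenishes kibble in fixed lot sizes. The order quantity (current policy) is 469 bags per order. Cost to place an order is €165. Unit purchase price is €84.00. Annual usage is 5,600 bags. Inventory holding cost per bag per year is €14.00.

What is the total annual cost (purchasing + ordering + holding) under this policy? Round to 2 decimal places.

Orders/yr = 5,600/469 = 11.940; ordering cost = 11.940 × €165 = €1,970.15
Average inventory = 469/2 = 234.5; holding cost = 234.5 × €14 = €3,283.00
Purchase cost = D·C = 5,600 × 84 = €470,400.00
Total = €1,970.15 + €3,283.00 + €470,400.00 = €475,653.15

€475,653.15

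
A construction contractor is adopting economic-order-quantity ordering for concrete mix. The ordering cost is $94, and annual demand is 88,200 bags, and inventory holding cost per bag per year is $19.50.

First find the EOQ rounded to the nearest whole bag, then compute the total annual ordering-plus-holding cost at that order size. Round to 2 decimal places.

Q* = √(2·D·S / H) = √(2·88,200·94 / 19.5) = √850,338.5 ≈ 922.14 → Q = 922 bags
Annual ordering cost = (D/Q)·S = (88,200/922) × 94 = $8,992.19
Annual holding cost  = (Q/2)·H = (922/2) × 19.5 = $8,989.50
Total = $8,992.19 + $8,989.50 = $17,981.69

$17,981.69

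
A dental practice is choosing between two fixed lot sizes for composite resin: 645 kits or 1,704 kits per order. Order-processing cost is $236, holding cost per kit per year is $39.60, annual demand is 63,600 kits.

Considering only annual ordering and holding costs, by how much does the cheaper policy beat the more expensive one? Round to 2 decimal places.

Annual cost at Q: ordering D·S/Q plus holding Q·H/2.
TC(645) = (63,600/645)×236 + (645/2)×39.6 = $36,041.70
TC(1,704) = (63,600/1,704)×236 + (1,704/2)×39.6 = $42,547.65
Lots of 645 are cheaper by $6,505.95.

$6,505.95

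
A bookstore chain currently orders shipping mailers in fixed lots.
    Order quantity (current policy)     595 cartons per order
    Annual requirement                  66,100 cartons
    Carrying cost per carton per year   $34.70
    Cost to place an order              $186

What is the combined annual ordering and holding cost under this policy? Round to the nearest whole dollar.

$30,986

Orders/yr = 66,100/595 = 111.092; ordering cost = 111.092 × $186 = $20,663.19
Average inventory = 595/2 = 297.5; holding cost = 297.5 × $34.7 = $10,323.25
Total = $20,663.19 + $10,323.25 = $30,986.44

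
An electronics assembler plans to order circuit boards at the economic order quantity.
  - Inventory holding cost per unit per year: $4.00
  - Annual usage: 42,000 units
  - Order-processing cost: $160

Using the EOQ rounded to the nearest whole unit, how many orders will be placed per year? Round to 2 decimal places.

22.91 orders per year

2DS/H = 2·42,000·160/4 = 3,360,000.00
EOQ = √3,360,000.00 ≈ 1,833.03 → Q = 1,833
N = D/Q = 42,000/1,833 ≈ 22.913 orders/yr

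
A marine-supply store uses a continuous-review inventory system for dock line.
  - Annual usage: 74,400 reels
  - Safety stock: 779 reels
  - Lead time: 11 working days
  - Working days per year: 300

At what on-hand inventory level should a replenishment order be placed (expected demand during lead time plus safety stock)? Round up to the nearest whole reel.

3,507 reels

Daily demand d = 74,400 / 300 = 248.000 reels/day
Demand during lead time = 248.000 × 11 = 2,728.00
Reorder point = 2,728.00 + 779 = 3,507.00 → round up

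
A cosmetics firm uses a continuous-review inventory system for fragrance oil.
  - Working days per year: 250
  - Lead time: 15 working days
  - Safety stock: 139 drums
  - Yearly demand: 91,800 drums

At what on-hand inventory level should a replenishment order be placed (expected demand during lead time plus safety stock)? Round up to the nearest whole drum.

5,647 drums

Daily demand d = 91,800 / 250 = 367.200 drums/day
Demand during lead time = 367.200 × 15 = 5,508.00
Reorder point = 5,508.00 + 139 = 5,647.00 → round up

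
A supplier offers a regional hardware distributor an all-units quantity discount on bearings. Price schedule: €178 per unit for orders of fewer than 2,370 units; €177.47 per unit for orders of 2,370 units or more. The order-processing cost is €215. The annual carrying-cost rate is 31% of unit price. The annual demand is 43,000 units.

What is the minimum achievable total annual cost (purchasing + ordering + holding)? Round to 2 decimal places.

€7,685,941.79

H₁ = 31%×€178 = €55.1800;  H₂ = 31%×€177.47 = €55.0157
EOQ₁ = √(2×43,000×215/55.1800) = 578.87  (< 2,370, feasible at tier 1)
EOQ₂ = √(2×43,000×215/55.0157) = 579.73  (< 2,370 → use Q = 2,370 at tier-2 price)
TC(tier 1 (EOQ₁), Q≈578.9) = €7,685,941.79
TC(tier 2, Q≈2,370.0) = €7,700,304.45
Minimum at tier 1 (EOQ₁): €7,685,941.79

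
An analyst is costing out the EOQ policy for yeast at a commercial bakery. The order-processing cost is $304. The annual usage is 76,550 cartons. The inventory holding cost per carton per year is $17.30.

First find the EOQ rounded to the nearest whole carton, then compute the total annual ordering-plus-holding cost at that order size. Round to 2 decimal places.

EOQ = √(2DS/H) = √(2 × 76,550 × 304 / 17.3)
    = √(2,690,312.14) ≈ 1,640.22 → Q = 1,640 cartons
Annual ordering cost = (D/Q)·S = (76,550/1,640) × 304 = $14,189.76
Annual holding cost  = (Q/2)·H = (1,640/2) × 17.3 = $14,186.00
Total = $14,189.76 + $14,186.00 = $28,375.76

$28,375.76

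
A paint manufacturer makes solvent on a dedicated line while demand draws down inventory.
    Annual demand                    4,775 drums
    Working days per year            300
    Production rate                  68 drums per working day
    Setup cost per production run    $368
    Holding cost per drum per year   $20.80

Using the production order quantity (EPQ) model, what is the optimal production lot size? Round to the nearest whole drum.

Daily demand d = 4,775/300 = 15.917; p = 68; 1 − d/p = 0.76593
EPQ = √(2DS / (H(1 − d/p)))
    = √(2 × 4,775 × 368 / (20.8 × 0.76593)) ≈ 469.68

470 drums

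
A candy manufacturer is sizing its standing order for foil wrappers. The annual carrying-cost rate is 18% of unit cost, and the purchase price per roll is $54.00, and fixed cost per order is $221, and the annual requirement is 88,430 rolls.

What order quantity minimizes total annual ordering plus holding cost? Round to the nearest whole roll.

Carrying cost H = $54 × 18% = $9.7200/roll/yr
EOQ = √(2DS/H) = √(2 × 88,430 × 221 / 9.72)
    = √(4,021,199.59) ≈ 2,005.29

2,005 rolls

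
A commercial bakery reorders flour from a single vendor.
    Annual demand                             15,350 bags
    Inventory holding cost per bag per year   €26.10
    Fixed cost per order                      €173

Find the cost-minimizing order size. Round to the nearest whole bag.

451 bags

EOQ = √(2DS/H) = √(2 × 15,350 × 173 / 26.1)
    = √(203,490.42) ≈ 451.10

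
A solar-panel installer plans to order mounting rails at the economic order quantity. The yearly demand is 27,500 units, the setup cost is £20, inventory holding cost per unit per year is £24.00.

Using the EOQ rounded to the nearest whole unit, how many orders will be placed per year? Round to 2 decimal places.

Optimal lot size Q* = (2 × 27,500 × £20 / £24)^½ ≈ 214.09 → Q = 214
Orders per year = D/Q = 27,500 / 214 = 128.505

128.50 orders per year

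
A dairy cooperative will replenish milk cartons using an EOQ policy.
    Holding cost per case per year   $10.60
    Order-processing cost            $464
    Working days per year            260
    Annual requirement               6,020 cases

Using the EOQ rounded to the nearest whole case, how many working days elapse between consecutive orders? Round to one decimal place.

EOQ = √(2DS/H) = √(2 × 6,020 × 464 / 10.6)
    = √(527,033.96) ≈ 725.97 → Q = 726 cases
Days between orders = 260 / (D/Q) = 260 / 8.292 ≈ 31.355

31.4 days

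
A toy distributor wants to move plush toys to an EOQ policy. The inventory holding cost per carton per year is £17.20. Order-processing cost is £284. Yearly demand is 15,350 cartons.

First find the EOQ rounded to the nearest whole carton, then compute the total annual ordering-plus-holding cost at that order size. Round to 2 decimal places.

2DS/H = 2·15,350·284/17.2 = 506,906.98
EOQ = √506,906.98 ≈ 711.97 → Q = 712 cartons
Ordering: D/Q × S = 15,350/712 × £284 = £6,122.75
Holding:  Q/2 × H = 712/2 × £17.2 = £6,123.20
Total = £6,122.75 + £6,123.20 = £12,245.95

£12,245.95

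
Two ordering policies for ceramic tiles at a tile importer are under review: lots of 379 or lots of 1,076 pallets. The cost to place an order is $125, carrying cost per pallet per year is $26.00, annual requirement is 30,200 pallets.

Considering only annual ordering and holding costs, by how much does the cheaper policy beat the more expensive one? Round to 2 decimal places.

$2,608.94

TC(Q) = (D/Q)S + (Q/2)H
TC(379) = (30,200/379)×125 + (379/2)×26 = $14,887.42
TC(1,076) = (30,200/1,076)×125 + (1,076/2)×26 = $17,496.36
Lots of 379 are cheaper by $2,608.94.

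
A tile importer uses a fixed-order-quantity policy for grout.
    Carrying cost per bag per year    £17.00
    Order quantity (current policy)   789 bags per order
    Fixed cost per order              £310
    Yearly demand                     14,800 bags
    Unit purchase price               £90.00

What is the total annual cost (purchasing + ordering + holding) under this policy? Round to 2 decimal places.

Annual ordering cost = (D/Q)·S = (14,800/789) × 310 = £5,814.96
Annual holding cost  = (Q/2)·H = (789/2) × 17 = £6,706.50
Purchase cost = D·C = 14,800 × 90 = £1,332,000.00
Total = £5,814.96 + £6,706.50 + £1,332,000.00 = £1,344,521.46

£1,344,521.46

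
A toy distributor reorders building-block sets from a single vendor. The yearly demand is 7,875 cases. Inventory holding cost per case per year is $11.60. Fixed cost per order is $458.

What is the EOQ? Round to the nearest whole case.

789 cases

EOQ = √(2DS/H) = √(2 × 7,875 × 458 / 11.6)
    = √(621,853.45) ≈ 788.58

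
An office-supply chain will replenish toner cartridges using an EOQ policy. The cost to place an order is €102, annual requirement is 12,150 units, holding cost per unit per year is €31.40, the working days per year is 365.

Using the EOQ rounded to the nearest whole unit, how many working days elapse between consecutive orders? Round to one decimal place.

Optimal lot size Q* = (2 × 12,150 × €102 / €31.4)^½ ≈ 280.96 → Q = 281 units
Cycle time = (working days × Q)/D = (365 × 281) / 12,150 = 8.442 days

8.4 days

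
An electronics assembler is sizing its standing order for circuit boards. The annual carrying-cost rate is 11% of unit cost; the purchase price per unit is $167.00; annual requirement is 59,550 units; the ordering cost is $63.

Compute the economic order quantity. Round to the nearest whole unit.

H = i·C = 0.11 × $167 = $18.3700 per unit-year
EOQ = √(2DS/H) = √(2 × 59,550 × 63 / 18.37)
    = √(408,454.00) ≈ 639.10

639 units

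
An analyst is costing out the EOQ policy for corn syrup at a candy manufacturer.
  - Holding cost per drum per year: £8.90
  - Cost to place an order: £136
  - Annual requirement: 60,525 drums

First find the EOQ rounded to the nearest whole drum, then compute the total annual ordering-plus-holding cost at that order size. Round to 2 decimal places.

£12,104.50

2DS/H = 2·60,525·136/8.9 = 1,849,752.81
EOQ = √1,849,752.81 ≈ 1,360.06 → Q = 1,360 drums
Orders/yr = 60,525/1,360 = 44.504; ordering cost = 44.504 × £136 = £6,052.50
Average inventory = 1,360/2 = 680; holding cost = 680 × £8.9 = £6,052.00
Total = £6,052.50 + £6,052.00 = £12,104.50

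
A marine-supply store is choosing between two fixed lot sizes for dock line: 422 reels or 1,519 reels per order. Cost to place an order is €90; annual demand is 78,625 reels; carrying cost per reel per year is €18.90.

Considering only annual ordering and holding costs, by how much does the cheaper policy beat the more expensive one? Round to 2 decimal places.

€1,743.22

For each Q, cost = (D/Q)·S + (Q/2)·H.
TC(422) = (78,625/422)×90 + (422/2)×18.9 = €20,756.26
TC(1,519) = (78,625/1,519)×90 + (1,519/2)×18.9 = €19,013.04
|ΔTC| = |€20,756.26 − €19,013.04| = €1,743.22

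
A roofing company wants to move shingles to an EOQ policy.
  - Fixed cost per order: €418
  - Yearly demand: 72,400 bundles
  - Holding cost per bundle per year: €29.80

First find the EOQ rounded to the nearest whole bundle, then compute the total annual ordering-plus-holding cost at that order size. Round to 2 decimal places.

€42,469.83

Q* = √(2·D·S / H) = √(2·72,400·418 / 29.8) = √2,031,087.2 ≈ 1,425.16 → Q = 1,425 bundles
Orders/yr = 72,400/1,425 = 50.807; ordering cost = 50.807 × €418 = €21,237.33
Average inventory = 1,425/2 = 712.5; holding cost = 712.5 × €29.8 = €21,232.50
Total = €21,237.33 + €21,232.50 = €42,469.83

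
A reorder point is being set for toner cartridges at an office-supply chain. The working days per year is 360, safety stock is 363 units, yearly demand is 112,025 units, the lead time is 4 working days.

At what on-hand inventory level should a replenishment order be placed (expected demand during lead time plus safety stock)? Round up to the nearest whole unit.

1,608 units

Daily demand d = 112,025 / 360 = 311.181 units/day
Demand during lead time = 311.181 × 4 = 1,244.72
Reorder point = 1,244.72 + 363 = 1,607.72 → round up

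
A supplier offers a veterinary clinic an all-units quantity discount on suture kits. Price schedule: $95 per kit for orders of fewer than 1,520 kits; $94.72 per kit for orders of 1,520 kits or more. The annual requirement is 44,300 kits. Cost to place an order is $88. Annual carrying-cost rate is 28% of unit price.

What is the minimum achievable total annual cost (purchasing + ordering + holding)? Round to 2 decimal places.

H₁ = 28%×$95 = $26.6000;  H₂ = 28%×$94.72 = $26.5216
EOQ₁ = √(2×44,300×88/26.6000) = 541.40  (< 1,520, feasible at tier 1)
EOQ₂ = √(2×44,300×88/26.5216) = 542.20  (< 1,520 → use Q = 1,520 at tier-2 price)
TC(tier 1 (EOQ₁), Q≈541.4) = $4,222,901.21
TC(tier 2, Q≈1,520.0) = $4,218,817.15
Minimum at tier 2: $4,218,817.15

$4,218,817.15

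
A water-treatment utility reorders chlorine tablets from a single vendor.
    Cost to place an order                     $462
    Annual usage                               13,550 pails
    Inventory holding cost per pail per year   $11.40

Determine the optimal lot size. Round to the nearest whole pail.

1,048 pails

Optimal lot size Q* = (2 × 13,550 × $462 / $11.4)^½ ≈ 1,047.98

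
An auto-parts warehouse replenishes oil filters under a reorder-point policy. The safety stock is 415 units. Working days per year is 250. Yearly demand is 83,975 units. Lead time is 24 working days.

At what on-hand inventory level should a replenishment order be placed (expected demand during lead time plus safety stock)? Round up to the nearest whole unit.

8,477 units

Daily demand d = 83,975 / 250 = 335.900 units/day
Demand during lead time = 335.900 × 24 = 8,061.60
Reorder point = 8,061.60 + 415 = 8,476.60 → round up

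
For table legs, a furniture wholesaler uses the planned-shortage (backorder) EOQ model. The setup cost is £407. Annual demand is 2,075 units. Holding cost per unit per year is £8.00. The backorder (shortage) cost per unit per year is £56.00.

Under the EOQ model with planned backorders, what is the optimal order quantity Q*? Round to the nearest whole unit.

491 units

Q* = √(2DS/H) · √((H + b)/b)
   = √(2 × 2,075 × 407 / 8) · √((8 + 56) / 56)
   = 459.490 × 1.0690 ≈ 491.22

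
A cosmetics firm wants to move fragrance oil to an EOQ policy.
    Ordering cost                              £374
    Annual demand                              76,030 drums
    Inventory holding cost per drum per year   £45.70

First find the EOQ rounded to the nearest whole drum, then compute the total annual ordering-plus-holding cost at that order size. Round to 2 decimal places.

EOQ = √(2DS/H) = √(2 × 76,030 × 374 / 45.7)
    = √(1,244,429.76) ≈ 1,115.54 → Q = 1,116 drums
Ordering: D/Q × S = 76,030/1,116 × £374 = £25,479.59
Holding:  Q/2 × H = 1,116/2 × £45.7 = £25,500.60
Total = £25,479.59 + £25,500.60 = £50,980.19

£50,980.19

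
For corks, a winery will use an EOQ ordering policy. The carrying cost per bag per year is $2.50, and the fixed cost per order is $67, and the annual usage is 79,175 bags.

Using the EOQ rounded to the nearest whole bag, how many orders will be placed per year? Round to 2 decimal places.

EOQ = √(2DS/H) = √(2 × 79,175 × 67 / 2.5)
    = √(4,243,780.00) ≈ 2,060.04 → Q = 2,060
N = D/Q = 79,175/2,060 ≈ 38.434 orders/yr

38.43 orders per year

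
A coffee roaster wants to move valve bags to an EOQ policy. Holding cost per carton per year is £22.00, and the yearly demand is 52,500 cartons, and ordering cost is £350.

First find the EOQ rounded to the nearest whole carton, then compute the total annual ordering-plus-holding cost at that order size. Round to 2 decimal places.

Q* = √(2·D·S / H) = √(2·52,500·350 / 22) = √1,670,454.5 ≈ 1,292.46 → Q = 1,292 cartons
Orders/yr = 52,500/1,292 = 40.635; ordering cost = 40.635 × £350 = £14,222.14
Average inventory = 1,292/2 = 646; holding cost = 646 × £22 = £14,212.00
Total = £14,222.14 + £14,212.00 = £28,434.14

£28,434.14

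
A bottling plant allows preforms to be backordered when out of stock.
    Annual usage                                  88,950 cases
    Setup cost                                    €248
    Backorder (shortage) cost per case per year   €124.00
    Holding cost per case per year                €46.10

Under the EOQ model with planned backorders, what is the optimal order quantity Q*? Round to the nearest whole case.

1,146 cases

Basic EOQ = √(2·88,950·248/46.1) = 978.280
Backorder adjustment √((H+b)/b) = √((46.1+124)/124) = 1.1712
Q* = 978.280 × 1.1712 ≈ 1,145.79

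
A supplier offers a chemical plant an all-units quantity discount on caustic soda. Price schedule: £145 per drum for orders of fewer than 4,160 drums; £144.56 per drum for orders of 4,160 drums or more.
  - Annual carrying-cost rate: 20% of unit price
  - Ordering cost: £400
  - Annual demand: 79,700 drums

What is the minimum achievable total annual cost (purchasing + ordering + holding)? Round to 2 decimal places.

H₁ = 20%×£145 = £29.0000;  H₂ = 20%×£144.56 = £28.9120
EOQ₁ = √(2×79,700×400/29.0000) = 1,482.77  (< 4,160, feasible at tier 1)
EOQ₂ = √(2×79,700×400/28.9120) = 1,485.03  (< 4,160 → use Q = 4,160 at tier-2 price)
TC(tier 1 (EOQ₁), Q≈1,482.8) = £11,599,500.47
TC(tier 2, Q≈4,160.0) = £11,589,232.42
Minimum at tier 2: £11,589,232.42

£11,589,232.42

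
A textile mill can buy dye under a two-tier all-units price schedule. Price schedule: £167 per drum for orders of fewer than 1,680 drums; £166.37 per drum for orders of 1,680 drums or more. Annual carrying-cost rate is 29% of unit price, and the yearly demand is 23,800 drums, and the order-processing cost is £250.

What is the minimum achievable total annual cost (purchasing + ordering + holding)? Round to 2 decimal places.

H₁ = 29%×£167 = £48.4300;  H₂ = 29%×£166.37 = £48.2473
EOQ₁ = √(2×23,800×250/48.4300) = 495.70  (< 1,680, feasible at tier 1)
EOQ₂ = √(2×23,800×250/48.2473) = 496.63  (< 1,680 → use Q = 1,680 at tier-2 price)
TC(tier 1 (EOQ₁), Q≈495.7) = £3,998,606.60
TC(tier 2, Q≈1,680.0) = £4,003,675.40
Minimum at tier 1 (EOQ₁): £3,998,606.60

£3,998,606.60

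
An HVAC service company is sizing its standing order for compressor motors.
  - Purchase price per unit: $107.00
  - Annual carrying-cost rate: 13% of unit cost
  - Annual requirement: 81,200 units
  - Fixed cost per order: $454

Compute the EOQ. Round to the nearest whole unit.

2,302 units

Carrying cost H = $107 × 13% = $13.9100/unit/yr
EOQ = √(2DS/H) = √(2 × 81,200 × 454 / 13.91)
    = √(5,300,474.48) ≈ 2,302.28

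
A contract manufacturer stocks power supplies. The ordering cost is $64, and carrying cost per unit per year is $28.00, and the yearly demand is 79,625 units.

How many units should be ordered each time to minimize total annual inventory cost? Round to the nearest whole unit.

2DS/H = 2·79,625·64/28 = 364,000.00
EOQ = √364,000.00 ≈ 603.32

603 units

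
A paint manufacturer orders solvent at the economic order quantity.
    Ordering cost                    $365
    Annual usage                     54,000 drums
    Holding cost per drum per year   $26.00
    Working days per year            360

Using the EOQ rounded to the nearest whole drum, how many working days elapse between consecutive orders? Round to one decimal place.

8.2 days

EOQ = √(2DS/H) = √(2 × 54,000 × 365 / 26)
    = √(1,516,153.85) ≈ 1,231.32 → Q = 1,231 drums
Days between orders = 360 / (D/Q) = 360 / 43.867 ≈ 8.207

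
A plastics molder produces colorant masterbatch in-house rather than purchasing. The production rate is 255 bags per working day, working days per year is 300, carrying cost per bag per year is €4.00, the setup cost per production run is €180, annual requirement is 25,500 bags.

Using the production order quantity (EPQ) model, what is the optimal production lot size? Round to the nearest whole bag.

1,855 bags

Daily demand d = 25,500/300 = 85.000; p = 255; 1 − d/p = 0.66667
EPQ = √(2DS / (H(1 − d/p)))
    = √(2 × 25,500 × 180 / (4 × 0.66667)) ≈ 1,855.40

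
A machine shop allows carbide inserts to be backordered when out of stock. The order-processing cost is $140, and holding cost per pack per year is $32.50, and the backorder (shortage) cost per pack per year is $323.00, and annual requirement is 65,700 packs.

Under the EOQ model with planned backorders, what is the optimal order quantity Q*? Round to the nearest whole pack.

789 packs

Q* = √(2DS/H) · √((H + b)/b)
   = √(2 × 65,700 × 140 / 32.5) · √((32.5 + 323) / 323)
   = 752.350 × 1.0491 ≈ 789.29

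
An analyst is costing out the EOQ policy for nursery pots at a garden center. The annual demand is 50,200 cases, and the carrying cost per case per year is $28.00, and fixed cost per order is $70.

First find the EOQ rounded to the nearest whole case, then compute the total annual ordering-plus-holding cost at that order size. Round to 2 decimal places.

$14,027.97

Q* = √(2·D·S / H) = √(2·50,200·70 / 28) = √251,000.0 ≈ 501.00 → Q = 501 cases
Orders/yr = 50,200/501 = 100.200; ordering cost = 100.200 × $70 = $7,013.97
Average inventory = 501/2 = 250.5; holding cost = 250.5 × $28 = $7,014.00
Total = $7,013.97 + $7,014.00 = $14,027.97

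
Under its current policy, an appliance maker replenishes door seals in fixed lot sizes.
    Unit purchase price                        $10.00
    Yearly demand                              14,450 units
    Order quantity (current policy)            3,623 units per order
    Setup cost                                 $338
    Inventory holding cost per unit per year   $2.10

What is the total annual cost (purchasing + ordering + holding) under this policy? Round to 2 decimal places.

Ordering: D/Q × S = 14,450/3,623 × $338 = $1,348.08
Holding:  Q/2 × H = 3,623/2 × $2.1 = $3,804.15
Purchase cost = D·C = 14,450 × 10 = $144,500.00
Total = $1,348.08 + $3,804.15 + $144,500.00 = $149,652.23

$149,652.23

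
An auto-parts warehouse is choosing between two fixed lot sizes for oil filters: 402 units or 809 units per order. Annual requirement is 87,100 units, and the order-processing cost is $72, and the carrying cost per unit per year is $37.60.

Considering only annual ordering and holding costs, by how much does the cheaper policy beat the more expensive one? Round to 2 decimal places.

TC(Q) = (D/Q)S + (Q/2)H
TC(402) = (87,100/402)×72 + (402/2)×37.6 = $23,157.60
TC(809) = (87,100/809)×72 + (809/2)×37.6 = $22,960.99
Lots of 809 are cheaper by $196.61.

$196.61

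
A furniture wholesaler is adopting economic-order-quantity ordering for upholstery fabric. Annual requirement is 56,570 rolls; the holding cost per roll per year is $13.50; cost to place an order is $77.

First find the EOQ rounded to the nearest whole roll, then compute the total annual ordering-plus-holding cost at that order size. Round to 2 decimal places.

$10,844.77

Q* = √(2·D·S / H) = √(2·56,570·77 / 13.5) = √645,317.0 ≈ 803.32 → Q = 803 rolls
Annual ordering cost = (D/Q)·S = (56,570/803) × 77 = $5,424.52
Annual holding cost  = (Q/2)·H = (803/2) × 13.5 = $5,420.25
Total = $5,424.52 + $5,420.25 = $10,844.77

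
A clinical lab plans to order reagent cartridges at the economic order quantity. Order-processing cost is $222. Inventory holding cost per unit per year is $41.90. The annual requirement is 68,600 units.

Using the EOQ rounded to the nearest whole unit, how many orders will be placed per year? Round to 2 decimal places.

Optimal lot size Q* = (2 × 68,600 × $222 / $41.9)^½ ≈ 852.60 → Q = 853
N = D/Q = 68,600/853 ≈ 80.422 orders/yr

80.42 orders per year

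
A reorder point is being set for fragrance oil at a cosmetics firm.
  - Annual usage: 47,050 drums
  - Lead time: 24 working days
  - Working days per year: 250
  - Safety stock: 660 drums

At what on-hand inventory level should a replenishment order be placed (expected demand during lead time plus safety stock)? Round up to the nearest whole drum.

Daily demand d = 47,050 / 250 = 188.200 drums/day
Demand during lead time = 188.200 × 24 = 4,516.80
Reorder point = 4,516.80 + 660 = 5,176.80 → round up

5,177 drums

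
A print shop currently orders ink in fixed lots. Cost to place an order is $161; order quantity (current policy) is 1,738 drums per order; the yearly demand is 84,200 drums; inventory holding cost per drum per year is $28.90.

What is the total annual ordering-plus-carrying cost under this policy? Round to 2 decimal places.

$32,913.98

Annual ordering cost = (D/Q)·S = (84,200/1,738) × 161 = $7,799.88
Annual holding cost  = (Q/2)·H = (1,738/2) × 28.9 = $25,114.10
Total = $7,799.88 + $25,114.10 = $32,913.98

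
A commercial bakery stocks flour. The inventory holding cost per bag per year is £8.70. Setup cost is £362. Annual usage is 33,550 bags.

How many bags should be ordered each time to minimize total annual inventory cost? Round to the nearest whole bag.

Q* = √(2·D·S / H) = √(2·33,550·362 / 8.7) = √2,791,977.0 ≈ 1,670.92

1,671 bags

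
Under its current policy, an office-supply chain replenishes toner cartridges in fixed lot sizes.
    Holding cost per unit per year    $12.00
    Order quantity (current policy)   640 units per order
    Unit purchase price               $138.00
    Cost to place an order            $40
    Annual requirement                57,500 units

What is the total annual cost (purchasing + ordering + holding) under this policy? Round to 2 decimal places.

$7,942,433.75

Annual ordering cost = (D/Q)·S = (57,500/640) × 40 = $3,593.75
Annual holding cost  = (Q/2)·H = (640/2) × 12 = $3,840.00
Purchase cost = D·C = 57,500 × 138 = $7,935,000.00
Total = $3,593.75 + $3,840.00 + $7,935,000.00 = $7,942,433.75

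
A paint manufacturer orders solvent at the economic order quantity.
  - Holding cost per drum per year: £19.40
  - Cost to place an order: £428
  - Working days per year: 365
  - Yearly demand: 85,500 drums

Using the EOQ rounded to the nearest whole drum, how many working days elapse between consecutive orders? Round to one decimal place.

2DS/H = 2·85,500·428/19.4 = 3,772,577.32
EOQ = √3,772,577.32 ≈ 1,942.31 → Q = 1,942 drums
Days between orders = 365 / (D/Q) = 365 / 44.027 ≈ 8.290

8.3 days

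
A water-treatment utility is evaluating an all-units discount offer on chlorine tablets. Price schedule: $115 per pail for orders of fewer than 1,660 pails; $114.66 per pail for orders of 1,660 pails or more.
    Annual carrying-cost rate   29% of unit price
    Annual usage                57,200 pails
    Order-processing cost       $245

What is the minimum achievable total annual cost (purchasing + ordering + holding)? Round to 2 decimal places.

$6,594,592.83

H₁ = 29%×$115 = $33.3500;  H₂ = 29%×$114.66 = $33.2514
EOQ₁ = √(2×57,200×245/33.3500) = 916.74  (< 1,660, feasible at tier 1)
EOQ₂ = √(2×57,200×245/33.2514) = 918.10  (< 1,660 → use Q = 1,660 at tier-2 price)
TC(tier 1 (EOQ₁), Q≈916.7) = $6,608,573.42
TC(tier 2, Q≈1,660.0) = $6,594,592.83
Minimum at tier 2: $6,594,592.83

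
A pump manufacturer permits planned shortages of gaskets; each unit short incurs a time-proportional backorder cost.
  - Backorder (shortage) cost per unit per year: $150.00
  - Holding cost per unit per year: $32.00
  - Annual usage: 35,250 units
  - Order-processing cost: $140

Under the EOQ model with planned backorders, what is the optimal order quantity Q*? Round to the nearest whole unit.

612 units

Basic EOQ = √(2·35,250·140/32) = 555.371
Backorder adjustment √((H+b)/b) = √((32+150)/150) = 1.1015
Q* = 555.371 × 1.1015 ≈ 611.75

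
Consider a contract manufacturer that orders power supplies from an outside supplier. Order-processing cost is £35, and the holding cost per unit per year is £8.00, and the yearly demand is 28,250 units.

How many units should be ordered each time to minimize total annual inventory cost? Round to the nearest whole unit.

Optimal lot size Q* = (2 × 28,250 × £35 / £8)^½ ≈ 497.18

497 units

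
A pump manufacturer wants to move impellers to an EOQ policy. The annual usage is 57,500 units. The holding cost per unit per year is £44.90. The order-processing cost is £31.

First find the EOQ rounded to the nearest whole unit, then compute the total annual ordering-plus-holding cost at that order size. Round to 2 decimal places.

£12,651.82

Q* = √(2·D·S / H) = √(2·57,500·31 / 44.9) = √79,398.7 ≈ 281.78 → Q = 282 units
Orders/yr = 57,500/282 = 203.901; ordering cost = 203.901 × £31 = £6,320.92
Average inventory = 282/2 = 141; holding cost = 141 × £44.9 = £6,330.90
Total = £6,320.92 + £6,330.90 = £12,651.82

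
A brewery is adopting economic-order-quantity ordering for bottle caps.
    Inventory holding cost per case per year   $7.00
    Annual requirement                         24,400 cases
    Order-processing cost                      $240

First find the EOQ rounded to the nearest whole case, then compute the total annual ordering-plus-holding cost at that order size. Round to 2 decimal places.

$9,054.50

Optimal lot size Q* = (2 × 24,400 × $240 / $7)^½ ≈ 1,293.50 → Q = 1,294 cases
Annual ordering cost = (D/Q)·S = (24,400/1,294) × 240 = $4,525.50
Annual holding cost  = (Q/2)·H = (1,294/2) × 7 = $4,529.00
Total = $4,525.50 + $4,529.00 = $9,054.50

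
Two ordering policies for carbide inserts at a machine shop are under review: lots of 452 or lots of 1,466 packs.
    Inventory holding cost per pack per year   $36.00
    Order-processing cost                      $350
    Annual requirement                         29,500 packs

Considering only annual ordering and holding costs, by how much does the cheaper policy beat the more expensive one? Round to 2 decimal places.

$2,452.05

Annual cost at Q: ordering D·S/Q plus holding Q·H/2.
TC(452) = (29,500/452)×350 + (452/2)×36 = $30,978.92
TC(1,466) = (29,500/1,466)×350 + (1,466/2)×36 = $33,430.97
Lots of 452 are cheaper by $2,452.05.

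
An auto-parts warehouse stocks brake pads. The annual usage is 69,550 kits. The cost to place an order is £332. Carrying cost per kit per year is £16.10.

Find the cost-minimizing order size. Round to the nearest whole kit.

2DS/H = 2·69,550·332/16.1 = 2,868,397.52
EOQ = √2,868,397.52 ≈ 1,693.63

1,694 kits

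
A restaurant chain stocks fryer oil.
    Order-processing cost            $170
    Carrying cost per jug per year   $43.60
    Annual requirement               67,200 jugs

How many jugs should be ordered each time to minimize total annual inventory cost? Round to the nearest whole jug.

Q* = √(2·D·S / H) = √(2·67,200·170 / 43.6) = √524,036.7 ≈ 723.90

724 jugs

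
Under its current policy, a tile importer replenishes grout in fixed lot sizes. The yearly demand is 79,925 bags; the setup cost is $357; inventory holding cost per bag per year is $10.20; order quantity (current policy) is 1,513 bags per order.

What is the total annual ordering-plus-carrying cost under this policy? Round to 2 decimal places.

$26,575.01

Ordering: D/Q × S = 79,925/1,513 × $357 = $18,858.71
Holding:  Q/2 × H = 1,513/2 × $10.2 = $7,716.30
Total = $18,858.71 + $7,716.30 = $26,575.01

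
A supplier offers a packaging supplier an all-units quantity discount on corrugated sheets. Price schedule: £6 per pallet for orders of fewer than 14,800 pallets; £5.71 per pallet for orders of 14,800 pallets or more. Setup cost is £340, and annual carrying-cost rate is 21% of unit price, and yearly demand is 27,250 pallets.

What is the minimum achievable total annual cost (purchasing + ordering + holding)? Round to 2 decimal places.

£165,096.85

H₁ = 21%×£6 = £1.2600;  H₂ = 21%×£5.71 = £1.1991
EOQ₁ = √(2×27,250×340/1.2600) = 3,834.89  (< 14,800, feasible at tier 1)
EOQ₂ = √(2×27,250×340/1.1991) = 3,931.06  (< 14,800 → use Q = 14,800 at tier-2 price)
TC(tier 1 (EOQ₁), Q≈3,834.9) = £168,331.96
TC(tier 2, Q≈14,800.0) = £165,096.85
Minimum at tier 2: £165,096.85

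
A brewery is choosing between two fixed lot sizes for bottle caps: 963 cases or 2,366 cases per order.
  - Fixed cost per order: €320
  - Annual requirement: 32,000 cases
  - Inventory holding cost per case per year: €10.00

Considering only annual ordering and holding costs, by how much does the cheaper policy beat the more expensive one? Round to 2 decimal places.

TC(Q) = (D/Q)S + (Q/2)H
TC(963) = (32,000/963)×320 + (963/2)×10 = €15,448.44
TC(2,366) = (32,000/2,366)×320 + (2,366/2)×10 = €16,157.98
Cheaper: Q = 963.  Difference = €709.54

€709.54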